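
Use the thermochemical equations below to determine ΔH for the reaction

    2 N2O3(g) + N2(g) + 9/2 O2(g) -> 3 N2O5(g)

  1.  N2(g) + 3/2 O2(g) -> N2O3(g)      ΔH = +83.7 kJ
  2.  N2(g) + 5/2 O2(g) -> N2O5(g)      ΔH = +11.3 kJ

eq. 1 reversed and × 2: (-2)·(+83.7) = -167.4 kJ
eq. 2 × 3: (3)·(+11.3) = +33.9 kJ
Since enthalpy is a state function, ΔH = (-2)·(+83.7) + (3)·(+11.3) = -133.5 kJ

ΔH = -133.5 kJ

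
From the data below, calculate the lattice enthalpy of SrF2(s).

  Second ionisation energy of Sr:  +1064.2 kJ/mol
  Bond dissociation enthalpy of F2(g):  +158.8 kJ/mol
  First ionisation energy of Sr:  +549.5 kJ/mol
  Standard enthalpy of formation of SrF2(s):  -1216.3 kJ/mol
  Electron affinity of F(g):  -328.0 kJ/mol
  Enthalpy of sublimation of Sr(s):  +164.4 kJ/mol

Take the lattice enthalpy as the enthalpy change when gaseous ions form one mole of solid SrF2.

ΔHf° = 1·ΔHsub + 1·(ΣIE) + 1·D(F2) + 2·EA + U
-1216.3 = 1·(+164.4) + 1·(+1613.7) + 1·(+158.8) + 2·(-328.0) + U
U = -1216.3 − (+1280.9) = -2497.2 kJ/mol

U = -2497.2 kJ/mol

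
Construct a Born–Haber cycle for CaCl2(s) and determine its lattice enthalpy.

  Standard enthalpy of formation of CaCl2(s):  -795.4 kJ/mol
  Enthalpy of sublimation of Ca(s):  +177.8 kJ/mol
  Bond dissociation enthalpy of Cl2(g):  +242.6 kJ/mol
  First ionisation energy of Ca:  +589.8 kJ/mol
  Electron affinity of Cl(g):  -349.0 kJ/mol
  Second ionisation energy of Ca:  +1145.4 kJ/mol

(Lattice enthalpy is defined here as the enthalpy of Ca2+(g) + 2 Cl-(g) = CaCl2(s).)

ΔHf° = 1·ΔHsub + 1·(ΣIE) + 1·D(Cl2) + 2·EA + U
-795.4 = 1·(+177.8) + 1·(+1735.2) + 1·(+242.6) + 2·(-349.0) + U
U = -795.4 − (+1457.6) = -2253.0 kJ/mol

U = -2253.0 kJ/mol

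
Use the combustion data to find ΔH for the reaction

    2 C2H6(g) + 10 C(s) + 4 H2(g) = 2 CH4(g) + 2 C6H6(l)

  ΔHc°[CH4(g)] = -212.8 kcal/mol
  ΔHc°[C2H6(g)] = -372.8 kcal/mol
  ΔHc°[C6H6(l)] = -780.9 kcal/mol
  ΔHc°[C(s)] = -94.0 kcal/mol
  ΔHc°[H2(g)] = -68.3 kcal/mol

With combustion enthalpies, reactants minus products:
= [2·(-372.8) + 10·(-94.0) + 4·(-68.3)] − [2·(-212.8) + 2·(-780.9)]
= 28.6 kcal/mol

ΔH = 28.6 kcal/mol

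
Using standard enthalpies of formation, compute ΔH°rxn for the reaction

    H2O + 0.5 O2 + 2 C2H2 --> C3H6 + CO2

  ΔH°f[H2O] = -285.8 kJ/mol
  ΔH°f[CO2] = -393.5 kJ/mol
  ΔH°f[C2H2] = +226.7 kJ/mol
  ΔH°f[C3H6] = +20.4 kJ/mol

ΔH°rxn = -540.7 kJ/mol

ΔH°rxn = Σ nΔHf°(products) − Σ nΔHf°(reactants).
Products: 1·(+20.4) + 1·(-393.5) = -373.1
Reactants: 1·(-285.8) + 1/2·(+0.0) + 2·(+226.7) = +167.6
ΔH°rxn = (-373.1) − (+167.6) = -540.7 kJ/mol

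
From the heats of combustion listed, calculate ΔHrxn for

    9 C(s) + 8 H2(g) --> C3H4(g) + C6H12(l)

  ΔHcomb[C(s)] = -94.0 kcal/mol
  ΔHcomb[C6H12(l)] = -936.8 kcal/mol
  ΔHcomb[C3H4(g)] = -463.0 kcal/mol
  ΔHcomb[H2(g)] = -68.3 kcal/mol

With combustion enthalpies, reactants minus products:
= [9·(-94.0) + 8·(-68.3)] − [1·(-463.0) + 1·(-936.8)]
= 7.4 kcal/mol

ΔHrxn = 7.4 kcal/mol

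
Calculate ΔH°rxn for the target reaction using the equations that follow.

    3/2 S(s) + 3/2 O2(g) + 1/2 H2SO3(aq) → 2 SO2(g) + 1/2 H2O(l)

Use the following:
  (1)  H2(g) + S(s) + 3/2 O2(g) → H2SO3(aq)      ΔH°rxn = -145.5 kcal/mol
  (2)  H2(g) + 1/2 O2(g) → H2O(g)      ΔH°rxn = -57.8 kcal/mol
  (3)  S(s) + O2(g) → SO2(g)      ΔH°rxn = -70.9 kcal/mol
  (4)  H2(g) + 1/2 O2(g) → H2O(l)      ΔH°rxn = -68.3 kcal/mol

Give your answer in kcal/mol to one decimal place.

ΔH°rxn = -103.2 kcal/mol

(1) reversed and × 1/2 (H2SO3(aq) must end up as a reactant; ×1/2 to match 1/2 H2SO3(aq) in the target): (-1/2)·(-145.5) = +72.75 kcal/mol
(2): not needed (H2O(g) appears nowhere else).
(3) × 2 (×2 to match 2 SO2(g) in the target): (2)·(-70.9) = -141.8 kcal/mol
(4) × 1/2 (×1/2 to match 1/2 H2O(l) in the target): (1/2)·(-68.3) = -34.15 kcal/mol
ΔH°rxn = (-1/2)·(-145.5) + (2)·(-70.9) + (1/2)·(-68.3) = -103.2 kcal/mol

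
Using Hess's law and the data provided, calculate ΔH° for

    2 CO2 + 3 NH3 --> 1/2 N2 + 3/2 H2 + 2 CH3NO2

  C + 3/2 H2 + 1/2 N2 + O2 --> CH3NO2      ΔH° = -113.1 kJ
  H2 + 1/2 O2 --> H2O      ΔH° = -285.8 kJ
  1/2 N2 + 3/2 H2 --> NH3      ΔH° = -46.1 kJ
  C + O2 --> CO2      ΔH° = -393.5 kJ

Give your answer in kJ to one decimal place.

ΔH° = 699.1 kJ

equation 1 × 2: (2)·(-113.1) = -226.2 kJ
equation 2: not needed.
equation 3 reversed and × 3: (-3)·(-46.1) = +138.3 kJ
equation 4 reversed and × 2: (-2)·(-393.5) = +787.0 kJ
ΔH° = (-226.2) + (+138.3) + (+787.0) = 699.1 kJ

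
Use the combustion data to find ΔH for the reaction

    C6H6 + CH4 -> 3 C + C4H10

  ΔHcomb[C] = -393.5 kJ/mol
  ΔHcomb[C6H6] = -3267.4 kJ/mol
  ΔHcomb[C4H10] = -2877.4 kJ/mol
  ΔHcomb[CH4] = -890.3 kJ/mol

ΔH = -99.8 kJ/mol

Using ΔH = Σ nΔHc°(reactants) − Σ nΔHc°(products):
= [1·(-3267.4) + 1·(-890.3)] − [3·(-393.5) + 1·(-2877.4)]
= -99.8 kJ/mol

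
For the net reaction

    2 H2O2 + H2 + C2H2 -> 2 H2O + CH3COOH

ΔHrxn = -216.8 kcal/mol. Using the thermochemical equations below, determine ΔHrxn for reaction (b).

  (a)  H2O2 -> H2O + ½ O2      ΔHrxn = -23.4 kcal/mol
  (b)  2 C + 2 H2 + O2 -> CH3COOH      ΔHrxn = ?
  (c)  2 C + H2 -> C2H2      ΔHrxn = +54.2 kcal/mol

(a) × 2: (2)·(-23.4) = -46.8 kcal/mol
(b) as written: contributes x
(c) reversed: -54.2 kcal/mol
-216.8 = (-46.8) + (-54.2) + x
x = (-216.8 − (-101.0)) / (1) = -115.8 kcal/mol

ΔHrxn = -115.8 kcal/mol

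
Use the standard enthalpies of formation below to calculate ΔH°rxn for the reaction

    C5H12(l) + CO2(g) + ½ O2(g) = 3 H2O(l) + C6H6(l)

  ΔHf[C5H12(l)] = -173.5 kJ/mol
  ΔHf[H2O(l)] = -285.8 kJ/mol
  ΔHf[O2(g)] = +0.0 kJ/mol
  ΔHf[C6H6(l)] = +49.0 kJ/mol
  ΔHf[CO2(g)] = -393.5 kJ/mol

Products: 3·(-285.8) + 1·(+49.0) = -808.4
Reactants: 1·(-173.5) + 1·(-393.5) + 1/2·(+0.0) = -567.0
ΔH°rxn = (-808.4) − (-567.0) = -241.4 kJ/mol

ΔH°rxn = -241.4 kJ/mol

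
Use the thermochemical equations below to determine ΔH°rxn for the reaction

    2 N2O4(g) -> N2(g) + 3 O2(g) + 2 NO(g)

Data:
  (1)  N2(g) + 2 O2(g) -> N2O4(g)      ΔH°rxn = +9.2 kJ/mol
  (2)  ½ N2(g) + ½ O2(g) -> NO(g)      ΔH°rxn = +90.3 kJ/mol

ΔH°rxn = 162.2 kJ/mol

(1) reversed and × 2 (reverse to put N2O4(g) on the reactant side; scale by 2 for the 2 N2O4(g)): (-2)·(+9.2) = -18.4 kJ/mol
(2) × 2 (scale by 2 for the 2 NO(g)): (2)·(+90.3) = +180.6 kJ/mol
Combining the equations, ΔH°rxn = (-2)·(+9.2) + (2)·(+90.3) = 162.2 kJ/mol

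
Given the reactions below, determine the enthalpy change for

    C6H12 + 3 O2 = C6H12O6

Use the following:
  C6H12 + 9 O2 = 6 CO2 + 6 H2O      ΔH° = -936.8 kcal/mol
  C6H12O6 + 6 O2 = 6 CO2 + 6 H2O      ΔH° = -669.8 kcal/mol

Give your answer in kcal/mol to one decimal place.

ΔH° = -267.0 kcal/mol

equation 1 as written: -936.8 kcal/mol
equation 2 reversed: +669.8 kcal/mol
ΔH° = (-936.8) + (+669.8) = -267.0 kcal/mol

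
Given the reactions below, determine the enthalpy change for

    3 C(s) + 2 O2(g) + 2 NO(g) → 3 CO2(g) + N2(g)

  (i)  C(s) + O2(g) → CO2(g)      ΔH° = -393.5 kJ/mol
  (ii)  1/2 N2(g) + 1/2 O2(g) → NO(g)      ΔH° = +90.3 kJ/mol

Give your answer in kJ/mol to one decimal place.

(i) × 3 (scale by 3 for the 3 CO2(g)): (3)·(-393.5) = -1180.5 kJ/mol
(ii) reversed and × 2 (reverse to put NO(g) on the reactant side; ×2 to match 2 NO(g) in the target): (-2)·(+90.3) = -180.6 kJ/mol
ΔH° = (3)·(-393.5) + (-2)·(+90.3) = -1361.1 kJ/mol

ΔH° = -1361.1 kJ/mol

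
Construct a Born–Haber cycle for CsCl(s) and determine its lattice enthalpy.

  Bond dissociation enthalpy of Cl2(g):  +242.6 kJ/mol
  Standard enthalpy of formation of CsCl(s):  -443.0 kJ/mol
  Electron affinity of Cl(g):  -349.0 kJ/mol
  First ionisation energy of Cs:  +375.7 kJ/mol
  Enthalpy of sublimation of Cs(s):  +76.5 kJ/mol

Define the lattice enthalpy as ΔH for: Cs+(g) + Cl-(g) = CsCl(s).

U = -667.5 kJ/mol

ΔHf° = 1·ΔHsub + 1·(ΣIE) + 1/2·D(Cl2) + 1·EA + U
-443.0 = 1·(+76.5) + 1·(+375.7) + 1/2·(+242.6) + 1·(-349.0) + U
U = -443.0 − (+224.5) = -667.5 kJ/mol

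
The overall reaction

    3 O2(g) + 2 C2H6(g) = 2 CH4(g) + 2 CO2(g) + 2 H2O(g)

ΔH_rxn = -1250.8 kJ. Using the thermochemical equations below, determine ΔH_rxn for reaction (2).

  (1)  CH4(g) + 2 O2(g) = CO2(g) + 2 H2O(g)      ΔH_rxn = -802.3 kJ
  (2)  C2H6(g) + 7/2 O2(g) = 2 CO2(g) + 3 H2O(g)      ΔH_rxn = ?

ΔH_rxn = -1427.7 kJ

(1) reversed and × 2 (CH4(g) must end up as a product; scale by 2 for the 2 CH4(g)): (-2)·(-802.3) = +1604.6 kJ
(2) × 2 (scale by 2 for the 2 C2H6(g)): contributes 2·x
-1250.8 = (+1604.6) + 2·x
x = (-1250.8 − (+1604.6)) / (2) = -1427.7 kJ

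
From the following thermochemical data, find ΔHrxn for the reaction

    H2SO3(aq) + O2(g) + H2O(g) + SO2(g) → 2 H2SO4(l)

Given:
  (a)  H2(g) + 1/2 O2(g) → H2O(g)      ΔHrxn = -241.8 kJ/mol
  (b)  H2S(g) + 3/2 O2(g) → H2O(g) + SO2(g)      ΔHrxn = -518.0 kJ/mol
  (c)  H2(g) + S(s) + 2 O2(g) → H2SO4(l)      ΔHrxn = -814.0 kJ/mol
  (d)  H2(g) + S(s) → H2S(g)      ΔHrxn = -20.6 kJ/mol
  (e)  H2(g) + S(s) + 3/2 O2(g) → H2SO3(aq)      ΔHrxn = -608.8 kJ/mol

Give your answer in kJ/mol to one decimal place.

(a): not needed.
(b) reversed (reverse to put SO2(g) on the reactant side): +518.0 kJ/mol
(c) × 2 (scale by 2 for the 2 H2SO4(l)): (2)·(-814.0) = -1628.0 kJ/mol
(d) reversed: +20.6 kJ/mol
(e) reversed (H2SO3(aq) must end up as a reactant): +608.8 kJ/mol
ΔHrxn = (-1)·(-518.0) + (2)·(-814.0) + (-1)·(-20.6) + (-1)·(-608.8) = -480.6 kJ/mol

ΔHrxn = -480.6 kJ/mol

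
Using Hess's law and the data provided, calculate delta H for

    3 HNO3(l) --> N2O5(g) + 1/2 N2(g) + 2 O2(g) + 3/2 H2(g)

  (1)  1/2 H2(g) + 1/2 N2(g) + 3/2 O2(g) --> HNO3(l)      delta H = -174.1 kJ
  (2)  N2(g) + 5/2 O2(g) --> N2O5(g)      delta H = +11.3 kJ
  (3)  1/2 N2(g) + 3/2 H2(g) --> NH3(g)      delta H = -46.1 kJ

(1) reversed and × 3: (-3)·(-174.1) = +522.3 kJ
(2) as written: +11.3 kJ
(3): not needed.
Since enthalpy is a state function, delta H = (-3)·(-174.1) + (1)·(+11.3) = 533.6 kJ

delta H = 533.6 kJ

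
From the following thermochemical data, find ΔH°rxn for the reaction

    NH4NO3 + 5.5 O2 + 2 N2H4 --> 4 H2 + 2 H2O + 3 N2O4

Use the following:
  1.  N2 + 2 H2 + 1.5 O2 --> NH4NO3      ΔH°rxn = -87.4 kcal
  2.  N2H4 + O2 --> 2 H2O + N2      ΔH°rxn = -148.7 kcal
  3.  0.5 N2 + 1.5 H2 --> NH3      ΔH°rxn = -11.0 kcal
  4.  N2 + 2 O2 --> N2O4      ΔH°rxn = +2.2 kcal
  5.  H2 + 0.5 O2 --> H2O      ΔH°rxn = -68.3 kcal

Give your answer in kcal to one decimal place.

eq. 1 reversed (reverse to put NH4NO3 on the reactant side): +87.4 kcal
eq. 2 × 2 (scale by 2 for the 2 N2H4): (2)·(-148.7) = -297.4 kcal
eq. 3: not needed (NH3 appears nowhere else).
eq. 4 × 3 (×3 to match 3 N2O4 in the target): (3)·(+2.2) = +6.6 kcal
eq. 5 reversed and × 2: (-2)·(-68.3) = +136.6 kcal
Combining the equations, ΔH°rxn = (-1)·(-87.4) + (2)·(-148.7) + (3)·(+2.2) + (-2)·(-68.3) = -66.8 kcal

ΔH°rxn = -66.8 kcal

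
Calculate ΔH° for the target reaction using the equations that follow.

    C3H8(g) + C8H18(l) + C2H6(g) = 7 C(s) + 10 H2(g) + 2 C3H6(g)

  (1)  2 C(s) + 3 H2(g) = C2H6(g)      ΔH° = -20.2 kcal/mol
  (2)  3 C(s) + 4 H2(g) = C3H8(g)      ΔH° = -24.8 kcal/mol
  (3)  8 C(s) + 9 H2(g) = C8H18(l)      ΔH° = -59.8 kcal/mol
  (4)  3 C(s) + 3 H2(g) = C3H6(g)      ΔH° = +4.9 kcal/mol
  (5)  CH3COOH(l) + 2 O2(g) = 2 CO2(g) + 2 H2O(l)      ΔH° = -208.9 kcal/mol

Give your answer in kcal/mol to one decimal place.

ΔH° = 114.6 kcal/mol

(1) reversed (C2H6(g) must end up as a reactant): +20.2 kcal/mol
(2) reversed (C3H8(g) must end up as a reactant): +24.8 kcal/mol
(3) reversed (reverse to put C8H18(l) on the reactant side): +59.8 kcal/mol
(4) × 2 (scale by 2 for the 2 C3H6(g)): (2)·(+4.9) = +9.8 kcal/mol
(5): not needed (CO2(g) appears nowhere else).
ΔH° = (-1)·(-20.2) + (-1)·(-24.8) + (-1)·(-59.8) + (2)·(+4.9) = 114.6 kcal/mol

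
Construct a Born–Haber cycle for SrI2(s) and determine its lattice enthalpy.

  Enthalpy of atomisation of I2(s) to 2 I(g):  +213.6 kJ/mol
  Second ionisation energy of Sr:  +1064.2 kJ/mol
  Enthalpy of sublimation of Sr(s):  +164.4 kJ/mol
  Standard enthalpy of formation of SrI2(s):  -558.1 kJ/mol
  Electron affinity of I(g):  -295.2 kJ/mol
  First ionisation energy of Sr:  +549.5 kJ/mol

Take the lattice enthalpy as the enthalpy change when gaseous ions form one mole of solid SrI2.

ΔHf° = 1·ΔHsub + 1·(ΣIE) + 1·D(I2) + 2·EA + U
-558.1 = 1·(+164.4) + 1·(+1613.7) + 1·(+213.6) + 2·(-295.2) + U
U = -558.1 − (+1401.3) = -1959.4 kJ/mol

U = -1959.4 kJ/mol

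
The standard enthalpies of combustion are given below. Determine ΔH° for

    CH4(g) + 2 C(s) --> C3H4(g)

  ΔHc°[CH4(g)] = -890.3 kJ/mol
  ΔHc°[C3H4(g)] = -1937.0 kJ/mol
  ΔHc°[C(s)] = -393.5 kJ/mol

ΔH° = 259.7 kJ/mol

Using ΔH = Σ nΔHc°(reactants) − Σ nΔHc°(products):
= [1·(-890.3) + 2·(-393.5)] − [1·(-1937.0)]
= 259.7 kJ/mol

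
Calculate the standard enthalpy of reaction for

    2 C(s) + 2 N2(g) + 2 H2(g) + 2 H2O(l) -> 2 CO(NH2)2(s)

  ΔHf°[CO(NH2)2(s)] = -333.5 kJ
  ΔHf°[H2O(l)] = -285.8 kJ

ΔH_rxn = -95.4 kJ

Products: 2·(-333.5) = -667.0
Reactants: 2·(+0.0) + 2·(+0.0) + 2·(+0.0) + 2·(-285.8) = -571.6
ΔH_rxn = (-667.0) − (-571.6) = -95.4 kJ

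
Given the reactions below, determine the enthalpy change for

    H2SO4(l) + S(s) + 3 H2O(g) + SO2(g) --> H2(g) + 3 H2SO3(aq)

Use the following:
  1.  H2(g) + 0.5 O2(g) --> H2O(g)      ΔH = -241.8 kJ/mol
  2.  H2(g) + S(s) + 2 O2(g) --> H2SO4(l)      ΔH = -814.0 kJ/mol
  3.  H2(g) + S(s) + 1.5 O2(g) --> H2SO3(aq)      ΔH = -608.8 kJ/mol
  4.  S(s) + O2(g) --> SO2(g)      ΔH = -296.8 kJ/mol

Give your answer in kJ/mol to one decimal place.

ΔH = 9.8 kJ/mol

eq. 1 reversed and × 3 (H2O(g) must end up as a reactant; ×3 to match 3 H2O(g) in the target): (-3)·(-241.8) = +725.4 kJ/mol
eq. 2 reversed (H2SO4(l) must end up as a reactant): +814.0 kJ/mol
eq. 3 × 3 (scale by 3 for the 3 H2SO3(aq)): (3)·(-608.8) = -1826.4 kJ/mol
eq. 4 reversed (reverse to put SO2(g) on the reactant side): +296.8 kJ/mol
Summing the manipulated equations, ΔH = (+725.4) + (+814.0) + (-1826.4) + (+296.8) = 9.8 kJ/mol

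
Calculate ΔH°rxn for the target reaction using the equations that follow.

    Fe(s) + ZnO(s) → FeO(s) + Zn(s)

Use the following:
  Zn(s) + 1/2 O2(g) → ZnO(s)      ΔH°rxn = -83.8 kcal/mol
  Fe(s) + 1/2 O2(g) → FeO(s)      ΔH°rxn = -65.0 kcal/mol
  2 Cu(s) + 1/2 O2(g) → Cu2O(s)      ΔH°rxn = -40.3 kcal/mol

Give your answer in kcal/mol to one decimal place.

equation 1 reversed (reverse to put ZnO(s) on the reactant side): +83.8 kcal/mol
equation 2 as written (FeO(s) already on the product side): -65.0 kcal/mol
equation 3: not needed (Cu(s) appears nowhere else).
Combining the equations, ΔH°rxn = (-1)·(-83.8) + (1)·(-65.0) = 18.8 kcal/mol

ΔH°rxn = 18.8 kcal/mol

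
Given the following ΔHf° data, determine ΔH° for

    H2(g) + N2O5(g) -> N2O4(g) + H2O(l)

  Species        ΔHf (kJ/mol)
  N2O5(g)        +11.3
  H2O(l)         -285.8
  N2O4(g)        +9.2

Products: 1·(+9.2) + 1·(-285.8) = -276.6
Reactants: 1·(+0.0) + 1·(+11.3) = +11.3
ΔH° = (-276.6) − (+11.3) = -287.9 kJ/mol

ΔH° = -287.9 kJ/mol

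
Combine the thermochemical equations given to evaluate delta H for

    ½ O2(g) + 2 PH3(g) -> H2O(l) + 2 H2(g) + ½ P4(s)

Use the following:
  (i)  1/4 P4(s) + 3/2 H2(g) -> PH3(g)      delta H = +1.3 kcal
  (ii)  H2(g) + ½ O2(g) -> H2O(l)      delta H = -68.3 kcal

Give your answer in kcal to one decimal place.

delta H = -70.9 kcal

(i) reversed and × 2 (reverse to put PH3(g) on the reactant side; scale by 2 for the 2 PH3(g)): (-2)·(+1.3) = -2.6 kcal
(ii) as written (H2O(l) already on the product side): -68.3 kcal
delta H = (-2.6) + (-68.3) = -70.9 kcal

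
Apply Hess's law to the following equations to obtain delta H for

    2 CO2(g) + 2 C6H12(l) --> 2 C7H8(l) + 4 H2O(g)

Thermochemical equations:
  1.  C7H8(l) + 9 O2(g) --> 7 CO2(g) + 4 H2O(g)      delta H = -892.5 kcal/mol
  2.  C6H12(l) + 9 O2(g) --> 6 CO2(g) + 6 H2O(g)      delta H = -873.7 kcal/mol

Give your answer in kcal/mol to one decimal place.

delta H = 37.6 kcal/mol

eq. 1 reversed and × 2 (reverse to put C7H8(l) on the product side; scale by 2 for the 2 C7H8(l)): (-2)·(-892.5) = +1785.0 kcal/mol
eq. 2 × 2 (×2 to match 2 C6H12(l) in the target): (2)·(-873.7) = -1747.4 kcal/mol
Since enthalpy is a state function, delta H = (+1785.0) + (-1747.4) = 37.6 kcal/mol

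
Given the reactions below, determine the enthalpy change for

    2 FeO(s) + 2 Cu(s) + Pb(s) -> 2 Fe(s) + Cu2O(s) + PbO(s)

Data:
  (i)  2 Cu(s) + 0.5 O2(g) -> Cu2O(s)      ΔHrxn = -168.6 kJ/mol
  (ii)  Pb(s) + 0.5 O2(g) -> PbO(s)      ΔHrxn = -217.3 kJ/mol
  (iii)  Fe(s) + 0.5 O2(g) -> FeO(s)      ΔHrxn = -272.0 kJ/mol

(i) as written (Cu2O(s) already on the product side): -168.6 kJ/mol
(ii) as written (PbO(s) already on the product side): -217.3 kJ/mol
(iii) reversed and × 2 (reverse to put FeO(s) on the reactant side; ×2 to match 2 FeO(s) in the target): (-2)·(-272.0) = +544.0 kJ/mol
Combining the equations, ΔHrxn = (1)·(-168.6) + (1)·(-217.3) + (-2)·(-272.0) = 158.1 kJ/mol

ΔHrxn = 158.1 kJ/mol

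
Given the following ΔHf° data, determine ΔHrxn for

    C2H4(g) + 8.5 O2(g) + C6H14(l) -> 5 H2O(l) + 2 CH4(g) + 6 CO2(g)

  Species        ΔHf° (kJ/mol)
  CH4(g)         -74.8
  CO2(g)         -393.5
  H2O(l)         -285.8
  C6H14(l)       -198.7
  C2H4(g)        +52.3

ΔHrxn = -3793.2 kJ/mol

Products: 5·(-285.8) + 2·(-74.8) + 6·(-393.5) = -3939.6
Reactants: 1·(+52.3) + 17/2·(+0.0) + 1·(-198.7) = -146.4
ΔHrxn = (-3939.6) − (-146.4) = -3793.2 kJ/mol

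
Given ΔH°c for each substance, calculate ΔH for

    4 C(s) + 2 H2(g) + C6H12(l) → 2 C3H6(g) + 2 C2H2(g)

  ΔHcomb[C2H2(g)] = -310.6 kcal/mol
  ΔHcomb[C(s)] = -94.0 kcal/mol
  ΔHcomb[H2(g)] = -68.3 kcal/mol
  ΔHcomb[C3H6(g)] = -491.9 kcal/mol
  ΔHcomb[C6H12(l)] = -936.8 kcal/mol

ΔH = 155.6 kcal/mol

With combustion enthalpies, reactants minus products:
= [4·(-94.0) + 2·(-68.3) + 1·(-936.8)] − [2·(-491.9) + 2·(-310.6)]
= 155.6 kcal/mol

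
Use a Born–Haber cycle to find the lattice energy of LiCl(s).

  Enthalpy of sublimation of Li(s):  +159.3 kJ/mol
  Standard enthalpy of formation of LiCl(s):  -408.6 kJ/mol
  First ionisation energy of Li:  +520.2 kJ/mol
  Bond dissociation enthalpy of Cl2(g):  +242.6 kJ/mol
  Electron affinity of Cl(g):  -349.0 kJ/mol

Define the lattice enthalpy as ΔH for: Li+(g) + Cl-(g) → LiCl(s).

ΔHf° = 1·ΔHsub + 1·(ΣIE) + 1/2·D(Cl2) + 1·EA + U
-408.6 = 1·(+159.3) + 1·(+520.2) + 1/2·(+242.6) + 1·(-349.0) + U
U = -408.6 − (+451.8) = -860.4 kJ/mol

U = -860.4 kJ/mol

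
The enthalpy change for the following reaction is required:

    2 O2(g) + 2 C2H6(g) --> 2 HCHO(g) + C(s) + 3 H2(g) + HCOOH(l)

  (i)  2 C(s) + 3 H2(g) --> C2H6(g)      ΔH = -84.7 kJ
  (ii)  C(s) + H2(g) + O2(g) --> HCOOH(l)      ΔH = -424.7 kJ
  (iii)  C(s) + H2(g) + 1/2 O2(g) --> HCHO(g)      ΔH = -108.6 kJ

(i) reversed and × 2 (C2H6(g) must end up as a reactant; ×2 to match 2 C2H6(g) in the target): (-2)·(-84.7) = +169.4 kJ
(ii) as written (HCOOH(l) already on the product side): -424.7 kJ
(iii) × 2 (scale by 2 for the 2 HCHO(g)): (2)·(-108.6) = -217.2 kJ
By Hess's law, ΔH = (-2)·(-84.7) + (1)·(-424.7) + (2)·(-108.6) = -472.5 kJ

ΔH = -472.5 kJ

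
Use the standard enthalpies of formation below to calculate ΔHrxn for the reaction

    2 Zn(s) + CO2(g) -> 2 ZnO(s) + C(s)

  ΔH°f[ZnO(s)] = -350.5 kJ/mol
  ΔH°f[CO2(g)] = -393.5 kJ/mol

ΔHrxn = -307.5 kJ/mol

ΔH°rxn = Σ nΔHf°(products) − Σ nΔHf°(reactants).
Products: 2·(-350.5) + 1·(+0.0) = -701.0
Reactants: 2·(+0.0) + 1·(-393.5) = -393.5
ΔHrxn = (-701.0) − (-393.5) = -307.5 kJ/mol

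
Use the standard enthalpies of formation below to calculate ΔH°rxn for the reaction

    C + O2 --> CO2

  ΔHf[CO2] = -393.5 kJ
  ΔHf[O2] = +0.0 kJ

Products: 1·(-393.5) = -393.5
Reactants: 1·(+0.0) + 1·(+0.0) = +0.0
ΔH°rxn = (-393.5) − (+0.0) = -393.5 kJ

ΔH°rxn = -393.5 kJ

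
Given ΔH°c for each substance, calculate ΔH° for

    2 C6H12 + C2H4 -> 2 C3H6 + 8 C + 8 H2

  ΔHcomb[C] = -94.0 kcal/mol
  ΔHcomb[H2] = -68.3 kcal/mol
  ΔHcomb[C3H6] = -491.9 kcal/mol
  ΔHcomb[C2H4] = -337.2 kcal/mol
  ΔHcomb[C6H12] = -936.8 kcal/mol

ΔH° = 71.4 kcal/mol

Using ΔH = Σ nΔHc°(reactants) − Σ nΔHc°(products):
= [2·(-936.8) + 1·(-337.2)] − [2·(-491.9) + 8·(-94.0) + 8·(-68.3)]
= 71.4 kcal/mol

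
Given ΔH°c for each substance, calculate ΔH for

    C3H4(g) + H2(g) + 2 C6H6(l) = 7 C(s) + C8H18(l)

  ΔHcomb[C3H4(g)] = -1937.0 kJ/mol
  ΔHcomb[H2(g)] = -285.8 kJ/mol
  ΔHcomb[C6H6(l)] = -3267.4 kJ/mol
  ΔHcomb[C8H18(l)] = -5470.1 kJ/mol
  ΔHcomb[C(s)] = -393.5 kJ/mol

With combustion enthalpies, reactants minus products:
= [1·(-1937.0) + 1·(-285.8) + 2·(-3267.4)] − [7·(-393.5) + 1·(-5470.1)]
= -533.0 kJ/mol

ΔH = -533.0 kJ/mol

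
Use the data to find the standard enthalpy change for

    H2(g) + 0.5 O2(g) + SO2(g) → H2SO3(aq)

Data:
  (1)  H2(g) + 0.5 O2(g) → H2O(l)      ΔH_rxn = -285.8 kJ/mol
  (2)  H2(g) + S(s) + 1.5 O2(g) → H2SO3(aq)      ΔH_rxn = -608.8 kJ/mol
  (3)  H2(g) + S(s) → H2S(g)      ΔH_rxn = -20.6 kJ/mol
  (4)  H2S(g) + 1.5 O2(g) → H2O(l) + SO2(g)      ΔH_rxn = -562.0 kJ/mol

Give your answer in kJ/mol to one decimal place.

ΔH_rxn = -312.0 kJ/mol

(1) as written: -285.8 kJ/mol
(2) as written (H2SO3(aq) already on the product side): -608.8 kJ/mol
(3) reversed: +20.6 kJ/mol
(4) reversed (SO2(g) must end up as a reactant): +562.0 kJ/mol
ΔH_rxn = (-285.8) + (-608.8) + (+20.6) + (+562.0) = -312.0 kJ/mol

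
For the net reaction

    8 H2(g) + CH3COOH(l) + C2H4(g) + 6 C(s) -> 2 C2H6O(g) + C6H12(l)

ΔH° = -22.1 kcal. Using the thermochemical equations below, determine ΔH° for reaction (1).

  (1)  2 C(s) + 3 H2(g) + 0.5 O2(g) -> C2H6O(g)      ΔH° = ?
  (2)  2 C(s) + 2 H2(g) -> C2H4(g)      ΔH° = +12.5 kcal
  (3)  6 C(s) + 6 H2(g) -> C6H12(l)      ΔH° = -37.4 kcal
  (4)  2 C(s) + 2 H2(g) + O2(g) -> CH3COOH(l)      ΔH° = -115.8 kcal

ΔH° = -44.0 kcal

(1) × 2 (×2 to match 2 C2H6O(g) in the target): contributes 2·x
(2) reversed (C2H4(g) must end up as a reactant): -12.5 kcal
(3) as written (C6H12(l) already on the product side): -37.4 kcal
(4) reversed (CH3COOH(l) must end up as a reactant): +115.8 kcal
-22.1 = (-12.5) + (-37.4) + (+115.8) + 2·x
x = (-22.1 − (+65.9)) / (2) = -44.0 kcal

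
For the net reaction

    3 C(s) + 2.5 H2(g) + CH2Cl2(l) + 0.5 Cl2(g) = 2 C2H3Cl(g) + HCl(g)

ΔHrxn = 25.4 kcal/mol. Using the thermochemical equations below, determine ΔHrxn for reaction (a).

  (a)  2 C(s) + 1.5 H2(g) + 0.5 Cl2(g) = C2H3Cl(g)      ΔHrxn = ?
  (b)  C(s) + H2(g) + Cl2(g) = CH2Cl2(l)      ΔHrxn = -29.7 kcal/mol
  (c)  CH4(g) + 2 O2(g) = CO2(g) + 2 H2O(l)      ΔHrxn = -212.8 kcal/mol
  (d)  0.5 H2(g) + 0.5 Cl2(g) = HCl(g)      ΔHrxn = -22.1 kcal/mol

(a) × 2 (×2 to match 2 C2H3Cl(g) in the target): contributes 2·x
(b) reversed (CH2Cl2(l) must end up as a reactant): +29.7 kcal/mol
(c): not needed (CH4(g) appears nowhere else).
(d) as written (HCl(g) already on the product side): -22.1 kcal/mol
+25.4 = (+29.7) + (-22.1) + 2·x
x = (+25.4 − (+7.6)) / (2) = 8.9 kcal/mol

ΔHrxn = 8.9 kcal/mol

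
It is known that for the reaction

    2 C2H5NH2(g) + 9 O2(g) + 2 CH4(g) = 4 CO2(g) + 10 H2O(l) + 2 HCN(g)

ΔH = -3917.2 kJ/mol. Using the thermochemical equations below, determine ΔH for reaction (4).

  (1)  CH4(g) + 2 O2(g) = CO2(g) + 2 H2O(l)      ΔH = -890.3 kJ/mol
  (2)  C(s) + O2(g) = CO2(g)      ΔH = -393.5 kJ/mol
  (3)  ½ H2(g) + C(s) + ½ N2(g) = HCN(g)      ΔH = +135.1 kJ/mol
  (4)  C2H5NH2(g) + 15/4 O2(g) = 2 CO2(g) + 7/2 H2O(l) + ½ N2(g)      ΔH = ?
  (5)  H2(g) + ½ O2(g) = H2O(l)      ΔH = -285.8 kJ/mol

ΔH = -1739.8 kJ/mol

(1) × 2: (2)·(-890.3) = -1780.6 kJ/mol
(2) reversed and × 2: (-2)·(-393.5) = +787.0 kJ/mol
(3) × 2: (2)·(+135.1) = +270.2 kJ/mol
(4) × 2: contributes 2·x
(5) reversed: +285.8 kJ/mol
-3917.2 = (-1780.6) + (+787.0) + (+270.2) + (+285.8) + 2·x
x = (-3917.2 − (-437.6)) / (2) = -1739.8 kJ/mol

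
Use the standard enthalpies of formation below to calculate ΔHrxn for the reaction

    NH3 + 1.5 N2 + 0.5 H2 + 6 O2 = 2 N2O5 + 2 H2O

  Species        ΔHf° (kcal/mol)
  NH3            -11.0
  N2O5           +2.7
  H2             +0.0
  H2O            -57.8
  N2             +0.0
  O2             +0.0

ΔHrxn = -99.2 kcal/mol

ΔH°rxn = Σ nΔHf°(products) − Σ nΔHf°(reactants).
Products: 2·(+2.7) + 2·(-57.8) = -110.2
Reactants: 1·(-11.0) + 3/2·(+0.0) + 1/2·(+0.0) + 6·(+0.0) = -11.0
ΔHrxn = (-110.2) − (-11.0) = -99.2 kcal/mol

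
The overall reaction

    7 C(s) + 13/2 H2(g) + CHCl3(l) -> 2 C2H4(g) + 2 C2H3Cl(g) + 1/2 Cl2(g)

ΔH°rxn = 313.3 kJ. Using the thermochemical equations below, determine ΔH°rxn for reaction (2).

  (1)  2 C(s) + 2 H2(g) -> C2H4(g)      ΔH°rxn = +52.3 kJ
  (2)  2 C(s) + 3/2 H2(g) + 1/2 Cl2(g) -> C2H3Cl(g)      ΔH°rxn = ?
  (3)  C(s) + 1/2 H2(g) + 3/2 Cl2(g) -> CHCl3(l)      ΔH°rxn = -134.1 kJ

ΔH°rxn = 37.3 kJ

(1) × 2 (scale by 2 for the 2 C2H4(g)): (2)·(+52.3) = +104.6 kJ
(2) × 2 (×2 to match 2 C2H3Cl(g) in the target): contributes 2·x
(3) reversed (reverse to put CHCl3(l) on the reactant side): +134.1 kJ
+313.3 = (+104.6) + (+134.1) + 2·x
x = (+313.3 − (+238.7)) / (2) = 37.3 kJ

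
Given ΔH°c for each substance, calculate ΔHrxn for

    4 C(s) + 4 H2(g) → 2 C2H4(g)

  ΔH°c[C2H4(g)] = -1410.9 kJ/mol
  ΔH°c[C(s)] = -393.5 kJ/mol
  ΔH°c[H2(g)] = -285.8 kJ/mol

With combustion enthalpies, reactants minus products:
= [4·(-393.5) + 4·(-285.8)] − [2·(-1410.9)]
= 104.6 kJ/mol

ΔHrxn = 104.6 kJ/mol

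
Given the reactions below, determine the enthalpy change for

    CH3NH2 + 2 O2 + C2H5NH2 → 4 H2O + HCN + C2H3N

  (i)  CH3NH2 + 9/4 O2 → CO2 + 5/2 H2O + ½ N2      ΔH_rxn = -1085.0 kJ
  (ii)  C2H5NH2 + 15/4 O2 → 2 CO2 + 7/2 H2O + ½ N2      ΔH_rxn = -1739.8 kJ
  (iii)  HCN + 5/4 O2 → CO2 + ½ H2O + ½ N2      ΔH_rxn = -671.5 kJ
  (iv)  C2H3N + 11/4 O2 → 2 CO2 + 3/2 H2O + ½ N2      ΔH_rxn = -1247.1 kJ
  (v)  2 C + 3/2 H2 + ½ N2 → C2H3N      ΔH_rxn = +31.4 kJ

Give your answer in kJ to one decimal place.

(i) as written: -1085.0 kJ
(ii) as written: -1739.8 kJ
(iii) reversed: +671.5 kJ
(iv) reversed: +1247.1 kJ
(v): not needed.
Summing the manipulated equations, ΔH_rxn = (-1085.0) + (-1739.8) + (+671.5) + (+1247.1) = -906.2 kJ

ΔH_rxn = -906.2 kJ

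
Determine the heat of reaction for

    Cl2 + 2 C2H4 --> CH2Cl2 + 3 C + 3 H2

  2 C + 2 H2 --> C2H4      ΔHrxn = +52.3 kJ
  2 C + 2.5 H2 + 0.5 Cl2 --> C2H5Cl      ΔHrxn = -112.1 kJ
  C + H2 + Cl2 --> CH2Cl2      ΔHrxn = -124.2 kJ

ΔHrxn = -228.8 kJ

equation 1 reversed and × 2: (-2)·(+52.3) = -104.6 kJ
equation 2: not needed.
equation 3 as written: -124.2 kJ
ΔHrxn = (-104.6) + (-124.2) = -228.8 kJ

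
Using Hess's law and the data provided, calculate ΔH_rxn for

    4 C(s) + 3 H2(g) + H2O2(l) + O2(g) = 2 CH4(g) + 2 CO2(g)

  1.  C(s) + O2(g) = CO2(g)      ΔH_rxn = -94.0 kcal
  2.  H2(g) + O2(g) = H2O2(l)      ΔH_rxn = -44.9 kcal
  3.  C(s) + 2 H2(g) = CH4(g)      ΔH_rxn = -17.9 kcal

ΔH_rxn = -178.9 kcal

eq. 1 × 2: (2)·(-94.0) = -188.0 kcal
eq. 2 reversed: +44.9 kcal
eq. 3 × 2: (2)·(-17.9) = -35.8 kcal
ΔH_rxn = (2)·(-94.0) + (-1)·(-44.9) + (2)·(-17.9) = -178.9 kcal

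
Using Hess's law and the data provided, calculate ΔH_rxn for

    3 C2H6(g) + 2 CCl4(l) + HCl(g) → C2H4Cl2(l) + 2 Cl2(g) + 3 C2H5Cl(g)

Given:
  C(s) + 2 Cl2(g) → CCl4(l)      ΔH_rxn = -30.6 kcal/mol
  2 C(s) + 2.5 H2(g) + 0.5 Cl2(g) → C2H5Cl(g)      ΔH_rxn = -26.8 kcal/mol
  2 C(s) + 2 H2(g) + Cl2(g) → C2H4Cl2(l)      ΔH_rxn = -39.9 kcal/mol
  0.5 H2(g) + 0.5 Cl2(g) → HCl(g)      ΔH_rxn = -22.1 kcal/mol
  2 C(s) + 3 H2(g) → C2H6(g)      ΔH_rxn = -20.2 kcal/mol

ΔH_rxn = 23.6 kcal/mol

equation 1 reversed and × 2: (-2)·(-30.6) = +61.2 kcal/mol
equation 2 × 3: (3)·(-26.8) = -80.4 kcal/mol
equation 3 as written: -39.9 kcal/mol
equation 4 reversed: +22.1 kcal/mol
equation 5 reversed and × 3: (-3)·(-20.2) = +60.6 kcal/mol
ΔH_rxn = (+61.2) + (-80.4) + (-39.9) + (+22.1) + (+60.6) = 23.6 kcal/mol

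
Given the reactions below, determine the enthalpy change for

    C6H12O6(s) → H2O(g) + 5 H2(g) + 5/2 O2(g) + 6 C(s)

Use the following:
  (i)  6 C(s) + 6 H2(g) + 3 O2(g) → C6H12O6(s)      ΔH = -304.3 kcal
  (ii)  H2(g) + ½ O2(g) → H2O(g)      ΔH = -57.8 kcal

(i) reversed: +304.3 kcal
(ii) as written: -57.8 kcal
Summing the manipulated equations, ΔH = (+304.3) + (-57.8) = 246.5 kcal

ΔH = 246.5 kcal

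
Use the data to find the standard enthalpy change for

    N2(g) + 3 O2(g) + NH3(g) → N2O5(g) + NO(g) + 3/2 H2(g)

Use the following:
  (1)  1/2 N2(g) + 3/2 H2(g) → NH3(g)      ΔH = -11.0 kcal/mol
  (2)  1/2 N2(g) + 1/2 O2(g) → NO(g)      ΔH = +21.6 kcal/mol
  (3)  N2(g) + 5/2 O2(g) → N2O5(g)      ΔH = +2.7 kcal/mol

(1) reversed (NH3(g) must end up as a reactant): +11.0 kcal/mol
(2) as written (NO(g) already on the product side): +21.6 kcal/mol
(3) as written (N2O5(g) already on the product side): +2.7 kcal/mol
ΔH = (-1)·(-11.0) + (1)·(+21.6) + (1)·(+2.7) = 35.3 kcal/mol

ΔH = 35.3 kcal/mol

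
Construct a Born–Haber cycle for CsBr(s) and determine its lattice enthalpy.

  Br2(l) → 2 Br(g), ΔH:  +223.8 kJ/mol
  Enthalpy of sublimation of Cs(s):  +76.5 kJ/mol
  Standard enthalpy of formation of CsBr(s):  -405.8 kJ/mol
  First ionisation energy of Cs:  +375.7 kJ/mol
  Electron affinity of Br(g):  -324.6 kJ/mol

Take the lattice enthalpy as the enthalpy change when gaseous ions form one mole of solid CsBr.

ΔHf° = 1·ΔHsub + 1·(ΣIE) + 1/2·D(Br2) + 1·EA + U
-405.8 = 1·(+76.5) + 1·(+375.7) + 1/2·(+223.8) + 1·(-324.6) + U
U = -405.8 − (+239.5) = -645.3 kJ/mol

U = -645.3 kJ/mol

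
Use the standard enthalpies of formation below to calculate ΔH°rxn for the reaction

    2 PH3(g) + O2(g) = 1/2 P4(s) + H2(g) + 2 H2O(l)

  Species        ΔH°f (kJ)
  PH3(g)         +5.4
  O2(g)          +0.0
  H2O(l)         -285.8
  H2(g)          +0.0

Products: 1/2·(+0.0) + 1·(+0.0) + 2·(-285.8) = -571.6
Reactants: 2·(+5.4) + 1·(+0.0) = +10.8
ΔH°rxn = (-571.6) − (+10.8) = -582.4 kJ

ΔH°rxn = -582.4 kJ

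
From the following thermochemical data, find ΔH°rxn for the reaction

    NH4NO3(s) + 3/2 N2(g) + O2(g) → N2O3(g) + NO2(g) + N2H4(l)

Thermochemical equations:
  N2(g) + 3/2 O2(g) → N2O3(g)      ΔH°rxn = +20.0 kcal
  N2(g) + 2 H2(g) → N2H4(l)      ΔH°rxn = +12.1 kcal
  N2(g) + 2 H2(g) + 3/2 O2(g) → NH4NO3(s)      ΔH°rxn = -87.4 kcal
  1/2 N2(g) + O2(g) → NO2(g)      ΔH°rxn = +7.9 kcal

ΔH°rxn = 127.4 kcal

equation 1 as written: +20.0 kcal
equation 2 as written: +12.1 kcal
equation 3 reversed: +87.4 kcal
equation 4 as written: +7.9 kcal
Summing the manipulated equations, ΔH°rxn = (1)·(+20.0) + (1)·(+12.1) + (-1)·(-87.4) + (1)·(+7.9) = 127.4 kcal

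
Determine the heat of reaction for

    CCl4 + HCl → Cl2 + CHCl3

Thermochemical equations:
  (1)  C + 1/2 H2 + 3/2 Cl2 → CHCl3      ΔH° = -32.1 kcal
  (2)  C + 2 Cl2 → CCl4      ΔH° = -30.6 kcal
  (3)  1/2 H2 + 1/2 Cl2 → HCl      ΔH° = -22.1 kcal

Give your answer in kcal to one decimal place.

(1) as written (CHCl3 already on the product side): -32.1 kcal
(2) reversed (CCl4 must end up as a reactant): +30.6 kcal
(3) reversed (reverse to put HCl on the reactant side): +22.1 kcal
ΔH° = (1)·(-32.1) + (-1)·(-30.6) + (-1)·(-22.1) = 20.6 kcal

ΔH° = 20.6 kcal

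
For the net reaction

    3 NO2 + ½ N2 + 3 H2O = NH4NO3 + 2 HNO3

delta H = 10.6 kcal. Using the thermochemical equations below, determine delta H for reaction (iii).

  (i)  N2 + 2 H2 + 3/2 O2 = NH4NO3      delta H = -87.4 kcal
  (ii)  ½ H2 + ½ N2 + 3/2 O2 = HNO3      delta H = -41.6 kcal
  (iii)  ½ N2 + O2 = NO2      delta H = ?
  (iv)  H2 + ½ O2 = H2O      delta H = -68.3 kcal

delta H = 7.9 kcal

(i) as written (NH4NO3 already on the product side): -87.4 kcal
(ii) × 2 (×2 to match 2 HNO3 in the target): (2)·(-41.6) = -83.2 kcal
(iii) reversed and × 3 (NO2 must end up as a reactant; ×3 to match 3 NO2 in the target): contributes −3·x
(iv) reversed and × 3 (H2O must end up as a reactant; ×3 to match 3 H2O in the target): (-3)·(-68.3) = +204.9 kcal
+10.6 = (-87.4) + (-83.2) + (+204.9) − 3·x
x = (+10.6 − (+34.3)) / (-3) = 7.9 kcal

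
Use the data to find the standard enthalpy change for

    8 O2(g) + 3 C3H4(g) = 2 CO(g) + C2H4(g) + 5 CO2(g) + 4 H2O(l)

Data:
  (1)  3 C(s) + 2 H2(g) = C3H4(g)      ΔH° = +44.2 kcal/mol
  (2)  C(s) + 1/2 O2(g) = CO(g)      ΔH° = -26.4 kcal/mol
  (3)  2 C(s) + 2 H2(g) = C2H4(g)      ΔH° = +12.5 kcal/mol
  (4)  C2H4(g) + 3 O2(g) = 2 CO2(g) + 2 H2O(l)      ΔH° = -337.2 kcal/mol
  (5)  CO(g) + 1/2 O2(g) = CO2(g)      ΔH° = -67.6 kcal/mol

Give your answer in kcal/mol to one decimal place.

ΔH° = -916.3 kcal/mol

(1) reversed and × 3 (C3H4(g) must end up as a reactant; scale by 3 for the 3 C3H4(g)): (-3)·(+44.2) = -132.6 kcal/mol
(2) × 3: (3)·(-26.4) = -79.2 kcal/mol
(3) × 3: (3)·(+12.5) = +37.5 kcal/mol
(4) × 2 (×2 to match 4 H2O(l) in the target): (2)·(-337.2) = -674.4 kcal/mol
(5) as written: -67.6 kcal/mol
ΔH° = (-3)·(+44.2) + (3)·(-26.4) + (3)·(+12.5) + (2)·(-337.2) + (1)·(-67.6) = -916.3 kcal/mol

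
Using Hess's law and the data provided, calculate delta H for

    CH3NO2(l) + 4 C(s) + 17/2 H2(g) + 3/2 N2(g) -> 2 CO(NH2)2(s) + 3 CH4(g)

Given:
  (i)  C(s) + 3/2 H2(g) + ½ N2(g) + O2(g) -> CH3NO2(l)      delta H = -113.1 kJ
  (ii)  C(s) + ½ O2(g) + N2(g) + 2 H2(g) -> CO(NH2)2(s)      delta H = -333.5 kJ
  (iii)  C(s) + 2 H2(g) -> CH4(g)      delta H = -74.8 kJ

delta H = -778.3 kJ

(i) reversed (reverse to put CH3NO2(l) on the reactant side): +113.1 kJ
(ii) × 2 (×2 to match 2 CO(NH2)2(s) in the target): (2)·(-333.5) = -667.0 kJ
(iii) × 3 (×3 to match 3 CH4(g) in the target): (3)·(-74.8) = -224.4 kJ
delta H = (+113.1) + (-667.0) + (-224.4) = -778.3 kJ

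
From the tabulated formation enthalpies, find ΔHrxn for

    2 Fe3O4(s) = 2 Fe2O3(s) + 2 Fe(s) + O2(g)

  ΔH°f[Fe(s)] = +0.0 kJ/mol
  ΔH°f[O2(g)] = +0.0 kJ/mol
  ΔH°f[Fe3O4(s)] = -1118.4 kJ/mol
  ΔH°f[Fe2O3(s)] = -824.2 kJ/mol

ΔHrxn = 588.4 kJ/mol

ΔH°rxn = Σ nΔHf°(products) − Σ nΔHf°(reactants).
Products: 2·(-824.2) + 2·(+0.0) + 1·(+0.0) = -1648.4
Reactants: 2·(-1118.4) = -2236.8
ΔHrxn = (-1648.4) − (-2236.8) = 588.4 kJ/mol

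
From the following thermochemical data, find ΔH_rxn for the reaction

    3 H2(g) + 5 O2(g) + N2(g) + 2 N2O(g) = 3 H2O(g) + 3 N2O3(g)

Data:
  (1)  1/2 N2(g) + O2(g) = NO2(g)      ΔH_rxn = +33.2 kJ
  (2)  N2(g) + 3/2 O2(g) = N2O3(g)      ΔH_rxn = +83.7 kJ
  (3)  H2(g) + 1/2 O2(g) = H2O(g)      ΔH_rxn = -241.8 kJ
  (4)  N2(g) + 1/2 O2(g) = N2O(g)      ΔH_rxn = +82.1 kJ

ΔH_rxn = -638.5 kJ

(1): not needed.
(2) × 3: (3)·(+83.7) = +251.1 kJ
(3) × 3: (3)·(-241.8) = -725.4 kJ
(4) reversed and × 2: (-2)·(+82.1) = -164.2 kJ
By Hess's law, ΔH_rxn = (3)·(+83.7) + (3)·(-241.8) + (-2)·(+82.1) = -638.5 kJ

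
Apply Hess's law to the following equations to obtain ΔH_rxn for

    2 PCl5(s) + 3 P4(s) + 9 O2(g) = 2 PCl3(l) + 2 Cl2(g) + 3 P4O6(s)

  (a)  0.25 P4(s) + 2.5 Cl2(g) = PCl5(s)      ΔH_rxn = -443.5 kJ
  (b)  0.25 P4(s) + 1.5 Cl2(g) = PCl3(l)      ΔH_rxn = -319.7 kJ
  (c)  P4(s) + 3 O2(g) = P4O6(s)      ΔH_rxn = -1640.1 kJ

(a) reversed and × 2 (PCl5(s) must end up as a reactant; ×2 to match 2 PCl5(s) in the target): (-2)·(-443.5) = +887.0 kJ
(b) × 2 (×2 to match 2 PCl3(l) in the target): (2)·(-319.7) = -639.4 kJ
(c) × 3 (scale by 3 for the 3 P4O6(s)): (3)·(-1640.1) = -4920.3 kJ
ΔH_rxn = (-2)·(-443.5) + (2)·(-319.7) + (3)·(-1640.1) = -4672.7 kJ

ΔH_rxn = -4672.7 kJ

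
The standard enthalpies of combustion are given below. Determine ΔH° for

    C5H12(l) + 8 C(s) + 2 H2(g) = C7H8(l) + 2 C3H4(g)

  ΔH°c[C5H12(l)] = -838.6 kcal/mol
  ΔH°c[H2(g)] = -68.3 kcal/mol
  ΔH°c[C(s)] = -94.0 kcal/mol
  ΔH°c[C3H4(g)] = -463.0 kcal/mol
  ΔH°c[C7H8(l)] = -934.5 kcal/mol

ΔH° = 133.3 kcal/mol

Using ΔH = Σ nΔHc°(reactants) − Σ nΔHc°(products):
= [1·(-838.6) + 8·(-94.0) + 2·(-68.3)] − [1·(-934.5) + 2·(-463.0)]
= 133.3 kcal/mol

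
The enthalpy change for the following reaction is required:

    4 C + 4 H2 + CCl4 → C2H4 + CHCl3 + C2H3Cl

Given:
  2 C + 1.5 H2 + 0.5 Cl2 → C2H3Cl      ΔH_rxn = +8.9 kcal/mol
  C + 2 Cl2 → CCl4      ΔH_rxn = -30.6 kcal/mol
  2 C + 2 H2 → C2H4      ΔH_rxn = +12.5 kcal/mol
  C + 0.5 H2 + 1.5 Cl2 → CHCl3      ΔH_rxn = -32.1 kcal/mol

ΔH_rxn = 19.9 kcal/mol

equation 1 as written (C2H3Cl already on the product side): +8.9 kcal/mol
equation 2 reversed (reverse to put CCl4 on the reactant side): +30.6 kcal/mol
equation 3 as written (C2H4 already on the product side): +12.5 kcal/mol
equation 4 as written (CHCl3 already on the product side): -32.1 kcal/mol
Summing the manipulated equations, ΔH_rxn = (1)·(+8.9) + (-1)·(-30.6) + (1)·(+12.5) + (1)·(-32.1) = 19.9 kcal/mol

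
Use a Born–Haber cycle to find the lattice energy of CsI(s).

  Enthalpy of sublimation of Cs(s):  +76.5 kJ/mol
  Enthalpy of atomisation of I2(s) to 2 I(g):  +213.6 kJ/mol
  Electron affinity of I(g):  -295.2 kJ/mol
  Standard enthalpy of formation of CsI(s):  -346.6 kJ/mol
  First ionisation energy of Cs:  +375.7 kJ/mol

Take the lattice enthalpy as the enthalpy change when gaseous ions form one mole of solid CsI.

ΔHf° = 1·ΔHsub + 1·(ΣIE) + 1/2·D(I2) + 1·EA + U
-346.6 = 1·(+76.5) + 1·(+375.7) + 1/2·(+213.6) + 1·(-295.2) + U
U = -346.6 − (+263.8) = -610.4 kJ/mol

U = -610.4 kJ/mol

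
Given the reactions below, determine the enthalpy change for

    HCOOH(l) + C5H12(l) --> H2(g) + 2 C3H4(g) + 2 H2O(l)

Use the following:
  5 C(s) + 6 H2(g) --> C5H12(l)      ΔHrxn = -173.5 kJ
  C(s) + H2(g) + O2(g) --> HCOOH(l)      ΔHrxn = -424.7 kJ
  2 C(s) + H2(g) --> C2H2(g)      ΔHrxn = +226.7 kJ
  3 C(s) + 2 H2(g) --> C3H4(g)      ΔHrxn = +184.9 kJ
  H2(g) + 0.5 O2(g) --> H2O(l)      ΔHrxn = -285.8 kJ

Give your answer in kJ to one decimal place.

ΔHrxn = 396.4 kJ

equation 1 reversed (reverse to put C5H12(l) on the reactant side): +173.5 kJ
equation 2 reversed (reverse to put HCOOH(l) on the reactant side): +424.7 kJ
equation 3: not needed (C2H2(g) appears nowhere else).
equation 4 × 2 (×2 to match 2 C3H4(g) in the target): (2)·(+184.9) = +369.8 kJ
equation 5 × 2 (scale by 2 for the 2 H2O(l)): (2)·(-285.8) = -571.6 kJ
Since enthalpy is a state function, ΔHrxn = (-1)·(-173.5) + (-1)·(-424.7) + (2)·(+184.9) + (2)·(-285.8) = 396.4 kJ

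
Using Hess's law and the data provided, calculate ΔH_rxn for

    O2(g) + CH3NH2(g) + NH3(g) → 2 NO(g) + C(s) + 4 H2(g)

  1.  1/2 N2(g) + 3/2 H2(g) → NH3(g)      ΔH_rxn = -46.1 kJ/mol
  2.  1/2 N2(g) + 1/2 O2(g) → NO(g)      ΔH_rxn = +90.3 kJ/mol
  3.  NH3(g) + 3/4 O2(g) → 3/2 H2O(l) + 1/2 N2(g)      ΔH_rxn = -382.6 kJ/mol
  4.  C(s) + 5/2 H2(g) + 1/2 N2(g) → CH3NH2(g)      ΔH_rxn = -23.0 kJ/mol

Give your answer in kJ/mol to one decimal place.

eq. 1 reversed: +46.1 kJ/mol
eq. 2 × 2: (2)·(+90.3) = +180.6 kJ/mol
eq. 3: not needed.
eq. 4 reversed: +23.0 kJ/mol
ΔH_rxn = (-1)·(-46.1) + (2)·(+90.3) + (-1)·(-23.0) = 249.7 kJ/mol

ΔH_rxn = 249.7 kJ/mol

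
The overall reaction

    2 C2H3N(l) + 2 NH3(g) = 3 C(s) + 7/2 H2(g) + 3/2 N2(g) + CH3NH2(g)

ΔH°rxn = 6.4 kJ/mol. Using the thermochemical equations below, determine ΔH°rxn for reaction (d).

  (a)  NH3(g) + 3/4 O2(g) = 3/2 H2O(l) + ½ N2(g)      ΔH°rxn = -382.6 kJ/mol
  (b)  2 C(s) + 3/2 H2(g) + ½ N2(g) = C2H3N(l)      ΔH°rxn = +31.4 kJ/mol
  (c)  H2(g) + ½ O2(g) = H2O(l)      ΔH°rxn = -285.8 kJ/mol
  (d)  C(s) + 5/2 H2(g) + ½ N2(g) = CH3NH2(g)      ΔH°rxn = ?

ΔH°rxn = -23.0 kJ/mol

(a) × 2: (2)·(-382.6) = -765.2 kJ/mol
(b) reversed and × 2: (-2)·(+31.4) = -62.8 kJ/mol
(c) reversed and × 3: (-3)·(-285.8) = +857.4 kJ/mol
(d) as written: contributes x
+6.4 = (-765.2) + (-62.8) + (+857.4) + x
x = (+6.4 − (+29.4)) / (1) = -23.0 kJ/mol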